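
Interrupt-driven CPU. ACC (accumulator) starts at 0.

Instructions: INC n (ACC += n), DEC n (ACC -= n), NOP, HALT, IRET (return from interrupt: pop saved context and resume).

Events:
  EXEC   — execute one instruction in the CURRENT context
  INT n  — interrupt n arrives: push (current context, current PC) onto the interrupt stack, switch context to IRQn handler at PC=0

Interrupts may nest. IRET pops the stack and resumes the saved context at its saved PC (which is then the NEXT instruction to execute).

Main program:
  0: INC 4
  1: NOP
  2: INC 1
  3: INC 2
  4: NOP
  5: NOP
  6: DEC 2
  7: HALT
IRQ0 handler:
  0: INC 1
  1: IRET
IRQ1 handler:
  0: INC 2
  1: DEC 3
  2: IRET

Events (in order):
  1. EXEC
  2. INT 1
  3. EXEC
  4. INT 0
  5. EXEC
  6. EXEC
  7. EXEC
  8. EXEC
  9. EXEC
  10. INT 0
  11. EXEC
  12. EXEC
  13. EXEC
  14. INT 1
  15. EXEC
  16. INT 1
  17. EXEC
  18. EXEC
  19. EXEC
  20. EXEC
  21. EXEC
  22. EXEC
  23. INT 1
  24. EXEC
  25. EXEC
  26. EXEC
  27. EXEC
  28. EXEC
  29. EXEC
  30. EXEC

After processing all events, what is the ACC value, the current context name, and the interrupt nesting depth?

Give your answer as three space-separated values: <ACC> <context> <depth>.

Event 1 (EXEC): [MAIN] PC=0: INC 4 -> ACC=4
Event 2 (INT 1): INT 1 arrives: push (MAIN, PC=1), enter IRQ1 at PC=0 (depth now 1)
Event 3 (EXEC): [IRQ1] PC=0: INC 2 -> ACC=6
Event 4 (INT 0): INT 0 arrives: push (IRQ1, PC=1), enter IRQ0 at PC=0 (depth now 2)
Event 5 (EXEC): [IRQ0] PC=0: INC 1 -> ACC=7
Event 6 (EXEC): [IRQ0] PC=1: IRET -> resume IRQ1 at PC=1 (depth now 1)
Event 7 (EXEC): [IRQ1] PC=1: DEC 3 -> ACC=4
Event 8 (EXEC): [IRQ1] PC=2: IRET -> resume MAIN at PC=1 (depth now 0)
Event 9 (EXEC): [MAIN] PC=1: NOP
Event 10 (INT 0): INT 0 arrives: push (MAIN, PC=2), enter IRQ0 at PC=0 (depth now 1)
Event 11 (EXEC): [IRQ0] PC=0: INC 1 -> ACC=5
Event 12 (EXEC): [IRQ0] PC=1: IRET -> resume MAIN at PC=2 (depth now 0)
Event 13 (EXEC): [MAIN] PC=2: INC 1 -> ACC=6
Event 14 (INT 1): INT 1 arrives: push (MAIN, PC=3), enter IRQ1 at PC=0 (depth now 1)
Event 15 (EXEC): [IRQ1] PC=0: INC 2 -> ACC=8
Event 16 (INT 1): INT 1 arrives: push (IRQ1, PC=1), enter IRQ1 at PC=0 (depth now 2)
Event 17 (EXEC): [IRQ1] PC=0: INC 2 -> ACC=10
Event 18 (EXEC): [IRQ1] PC=1: DEC 3 -> ACC=7
Event 19 (EXEC): [IRQ1] PC=2: IRET -> resume IRQ1 at PC=1 (depth now 1)
Event 20 (EXEC): [IRQ1] PC=1: DEC 3 -> ACC=4
Event 21 (EXEC): [IRQ1] PC=2: IRET -> resume MAIN at PC=3 (depth now 0)
Event 22 (EXEC): [MAIN] PC=3: INC 2 -> ACC=6
Event 23 (INT 1): INT 1 arrives: push (MAIN, PC=4), enter IRQ1 at PC=0 (depth now 1)
Event 24 (EXEC): [IRQ1] PC=0: INC 2 -> ACC=8
Event 25 (EXEC): [IRQ1] PC=1: DEC 3 -> ACC=5
Event 26 (EXEC): [IRQ1] PC=2: IRET -> resume MAIN at PC=4 (depth now 0)
Event 27 (EXEC): [MAIN] PC=4: NOP
Event 28 (EXEC): [MAIN] PC=5: NOP
Event 29 (EXEC): [MAIN] PC=6: DEC 2 -> ACC=3
Event 30 (EXEC): [MAIN] PC=7: HALT

Answer: 3 MAIN 0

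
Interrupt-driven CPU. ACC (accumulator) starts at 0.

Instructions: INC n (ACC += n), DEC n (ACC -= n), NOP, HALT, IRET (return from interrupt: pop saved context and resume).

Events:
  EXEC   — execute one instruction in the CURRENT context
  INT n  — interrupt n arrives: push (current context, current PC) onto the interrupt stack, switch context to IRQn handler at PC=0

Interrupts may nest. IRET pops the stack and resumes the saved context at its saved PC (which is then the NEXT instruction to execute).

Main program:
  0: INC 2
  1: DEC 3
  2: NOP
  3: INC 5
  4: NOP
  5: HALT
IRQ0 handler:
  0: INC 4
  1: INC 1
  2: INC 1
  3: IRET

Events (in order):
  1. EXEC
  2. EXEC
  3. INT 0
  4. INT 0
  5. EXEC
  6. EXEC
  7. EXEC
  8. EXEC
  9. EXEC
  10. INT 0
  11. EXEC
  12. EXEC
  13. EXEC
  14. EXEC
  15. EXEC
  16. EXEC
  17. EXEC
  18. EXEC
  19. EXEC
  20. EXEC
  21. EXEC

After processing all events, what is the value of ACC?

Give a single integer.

Event 1 (EXEC): [MAIN] PC=0: INC 2 -> ACC=2
Event 2 (EXEC): [MAIN] PC=1: DEC 3 -> ACC=-1
Event 3 (INT 0): INT 0 arrives: push (MAIN, PC=2), enter IRQ0 at PC=0 (depth now 1)
Event 4 (INT 0): INT 0 arrives: push (IRQ0, PC=0), enter IRQ0 at PC=0 (depth now 2)
Event 5 (EXEC): [IRQ0] PC=0: INC 4 -> ACC=3
Event 6 (EXEC): [IRQ0] PC=1: INC 1 -> ACC=4
Event 7 (EXEC): [IRQ0] PC=2: INC 1 -> ACC=5
Event 8 (EXEC): [IRQ0] PC=3: IRET -> resume IRQ0 at PC=0 (depth now 1)
Event 9 (EXEC): [IRQ0] PC=0: INC 4 -> ACC=9
Event 10 (INT 0): INT 0 arrives: push (IRQ0, PC=1), enter IRQ0 at PC=0 (depth now 2)
Event 11 (EXEC): [IRQ0] PC=0: INC 4 -> ACC=13
Event 12 (EXEC): [IRQ0] PC=1: INC 1 -> ACC=14
Event 13 (EXEC): [IRQ0] PC=2: INC 1 -> ACC=15
Event 14 (EXEC): [IRQ0] PC=3: IRET -> resume IRQ0 at PC=1 (depth now 1)
Event 15 (EXEC): [IRQ0] PC=1: INC 1 -> ACC=16
Event 16 (EXEC): [IRQ0] PC=2: INC 1 -> ACC=17
Event 17 (EXEC): [IRQ0] PC=3: IRET -> resume MAIN at PC=2 (depth now 0)
Event 18 (EXEC): [MAIN] PC=2: NOP
Event 19 (EXEC): [MAIN] PC=3: INC 5 -> ACC=22
Event 20 (EXEC): [MAIN] PC=4: NOP
Event 21 (EXEC): [MAIN] PC=5: HALT

Answer: 22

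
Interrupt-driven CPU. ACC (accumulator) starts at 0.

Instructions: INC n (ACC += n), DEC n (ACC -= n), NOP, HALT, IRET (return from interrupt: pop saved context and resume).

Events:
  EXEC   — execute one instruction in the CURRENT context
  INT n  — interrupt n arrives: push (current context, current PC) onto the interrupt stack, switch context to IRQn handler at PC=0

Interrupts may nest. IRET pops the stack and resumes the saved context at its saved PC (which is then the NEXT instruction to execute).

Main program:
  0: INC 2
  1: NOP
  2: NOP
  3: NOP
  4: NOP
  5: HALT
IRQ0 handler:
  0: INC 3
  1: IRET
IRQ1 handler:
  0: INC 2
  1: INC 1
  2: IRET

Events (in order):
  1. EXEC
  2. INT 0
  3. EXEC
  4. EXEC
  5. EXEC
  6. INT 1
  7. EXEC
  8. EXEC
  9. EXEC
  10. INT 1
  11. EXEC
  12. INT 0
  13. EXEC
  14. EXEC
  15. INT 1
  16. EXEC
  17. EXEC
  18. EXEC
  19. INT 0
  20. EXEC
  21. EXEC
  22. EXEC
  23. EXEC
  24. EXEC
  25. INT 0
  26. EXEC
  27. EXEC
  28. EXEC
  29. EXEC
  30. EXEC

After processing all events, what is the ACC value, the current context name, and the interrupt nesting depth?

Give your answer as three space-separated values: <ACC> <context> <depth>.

Event 1 (EXEC): [MAIN] PC=0: INC 2 -> ACC=2
Event 2 (INT 0): INT 0 arrives: push (MAIN, PC=1), enter IRQ0 at PC=0 (depth now 1)
Event 3 (EXEC): [IRQ0] PC=0: INC 3 -> ACC=5
Event 4 (EXEC): [IRQ0] PC=1: IRET -> resume MAIN at PC=1 (depth now 0)
Event 5 (EXEC): [MAIN] PC=1: NOP
Event 6 (INT 1): INT 1 arrives: push (MAIN, PC=2), enter IRQ1 at PC=0 (depth now 1)
Event 7 (EXEC): [IRQ1] PC=0: INC 2 -> ACC=7
Event 8 (EXEC): [IRQ1] PC=1: INC 1 -> ACC=8
Event 9 (EXEC): [IRQ1] PC=2: IRET -> resume MAIN at PC=2 (depth now 0)
Event 10 (INT 1): INT 1 arrives: push (MAIN, PC=2), enter IRQ1 at PC=0 (depth now 1)
Event 11 (EXEC): [IRQ1] PC=0: INC 2 -> ACC=10
Event 12 (INT 0): INT 0 arrives: push (IRQ1, PC=1), enter IRQ0 at PC=0 (depth now 2)
Event 13 (EXEC): [IRQ0] PC=0: INC 3 -> ACC=13
Event 14 (EXEC): [IRQ0] PC=1: IRET -> resume IRQ1 at PC=1 (depth now 1)
Event 15 (INT 1): INT 1 arrives: push (IRQ1, PC=1), enter IRQ1 at PC=0 (depth now 2)
Event 16 (EXEC): [IRQ1] PC=0: INC 2 -> ACC=15
Event 17 (EXEC): [IRQ1] PC=1: INC 1 -> ACC=16
Event 18 (EXEC): [IRQ1] PC=2: IRET -> resume IRQ1 at PC=1 (depth now 1)
Event 19 (INT 0): INT 0 arrives: push (IRQ1, PC=1), enter IRQ0 at PC=0 (depth now 2)
Event 20 (EXEC): [IRQ0] PC=0: INC 3 -> ACC=19
Event 21 (EXEC): [IRQ0] PC=1: IRET -> resume IRQ1 at PC=1 (depth now 1)
Event 22 (EXEC): [IRQ1] PC=1: INC 1 -> ACC=20
Event 23 (EXEC): [IRQ1] PC=2: IRET -> resume MAIN at PC=2 (depth now 0)
Event 24 (EXEC): [MAIN] PC=2: NOP
Event 25 (INT 0): INT 0 arrives: push (MAIN, PC=3), enter IRQ0 at PC=0 (depth now 1)
Event 26 (EXEC): [IRQ0] PC=0: INC 3 -> ACC=23
Event 27 (EXEC): [IRQ0] PC=1: IRET -> resume MAIN at PC=3 (depth now 0)
Event 28 (EXEC): [MAIN] PC=3: NOP
Event 29 (EXEC): [MAIN] PC=4: NOP
Event 30 (EXEC): [MAIN] PC=5: HALT

Answer: 23 MAIN 0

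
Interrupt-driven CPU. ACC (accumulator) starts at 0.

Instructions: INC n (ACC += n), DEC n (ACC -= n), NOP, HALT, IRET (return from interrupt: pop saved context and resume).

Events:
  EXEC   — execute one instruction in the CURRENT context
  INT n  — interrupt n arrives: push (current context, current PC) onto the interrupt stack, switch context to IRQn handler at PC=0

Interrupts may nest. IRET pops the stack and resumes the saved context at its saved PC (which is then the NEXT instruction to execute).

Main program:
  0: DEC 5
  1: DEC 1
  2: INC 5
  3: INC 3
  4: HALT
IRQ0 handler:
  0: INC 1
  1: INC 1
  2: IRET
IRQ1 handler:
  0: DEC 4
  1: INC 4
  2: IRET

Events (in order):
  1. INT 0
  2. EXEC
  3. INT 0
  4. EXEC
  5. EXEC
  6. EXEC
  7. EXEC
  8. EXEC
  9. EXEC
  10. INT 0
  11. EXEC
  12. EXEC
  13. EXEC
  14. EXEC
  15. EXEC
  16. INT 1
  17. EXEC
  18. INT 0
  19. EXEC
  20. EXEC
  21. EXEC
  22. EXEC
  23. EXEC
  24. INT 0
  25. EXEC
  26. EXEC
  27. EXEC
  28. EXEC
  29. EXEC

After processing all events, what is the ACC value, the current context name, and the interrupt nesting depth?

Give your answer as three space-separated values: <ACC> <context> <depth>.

Event 1 (INT 0): INT 0 arrives: push (MAIN, PC=0), enter IRQ0 at PC=0 (depth now 1)
Event 2 (EXEC): [IRQ0] PC=0: INC 1 -> ACC=1
Event 3 (INT 0): INT 0 arrives: push (IRQ0, PC=1), enter IRQ0 at PC=0 (depth now 2)
Event 4 (EXEC): [IRQ0] PC=0: INC 1 -> ACC=2
Event 5 (EXEC): [IRQ0] PC=1: INC 1 -> ACC=3
Event 6 (EXEC): [IRQ0] PC=2: IRET -> resume IRQ0 at PC=1 (depth now 1)
Event 7 (EXEC): [IRQ0] PC=1: INC 1 -> ACC=4
Event 8 (EXEC): [IRQ0] PC=2: IRET -> resume MAIN at PC=0 (depth now 0)
Event 9 (EXEC): [MAIN] PC=0: DEC 5 -> ACC=-1
Event 10 (INT 0): INT 0 arrives: push (MAIN, PC=1), enter IRQ0 at PC=0 (depth now 1)
Event 11 (EXEC): [IRQ0] PC=0: INC 1 -> ACC=0
Event 12 (EXEC): [IRQ0] PC=1: INC 1 -> ACC=1
Event 13 (EXEC): [IRQ0] PC=2: IRET -> resume MAIN at PC=1 (depth now 0)
Event 14 (EXEC): [MAIN] PC=1: DEC 1 -> ACC=0
Event 15 (EXEC): [MAIN] PC=2: INC 5 -> ACC=5
Event 16 (INT 1): INT 1 arrives: push (MAIN, PC=3), enter IRQ1 at PC=0 (depth now 1)
Event 17 (EXEC): [IRQ1] PC=0: DEC 4 -> ACC=1
Event 18 (INT 0): INT 0 arrives: push (IRQ1, PC=1), enter IRQ0 at PC=0 (depth now 2)
Event 19 (EXEC): [IRQ0] PC=0: INC 1 -> ACC=2
Event 20 (EXEC): [IRQ0] PC=1: INC 1 -> ACC=3
Event 21 (EXEC): [IRQ0] PC=2: IRET -> resume IRQ1 at PC=1 (depth now 1)
Event 22 (EXEC): [IRQ1] PC=1: INC 4 -> ACC=7
Event 23 (EXEC): [IRQ1] PC=2: IRET -> resume MAIN at PC=3 (depth now 0)
Event 24 (INT 0): INT 0 arrives: push (MAIN, PC=3), enter IRQ0 at PC=0 (depth now 1)
Event 25 (EXEC): [IRQ0] PC=0: INC 1 -> ACC=8
Event 26 (EXEC): [IRQ0] PC=1: INC 1 -> ACC=9
Event 27 (EXEC): [IRQ0] PC=2: IRET -> resume MAIN at PC=3 (depth now 0)
Event 28 (EXEC): [MAIN] PC=3: INC 3 -> ACC=12
Event 29 (EXEC): [MAIN] PC=4: HALT

Answer: 12 MAIN 0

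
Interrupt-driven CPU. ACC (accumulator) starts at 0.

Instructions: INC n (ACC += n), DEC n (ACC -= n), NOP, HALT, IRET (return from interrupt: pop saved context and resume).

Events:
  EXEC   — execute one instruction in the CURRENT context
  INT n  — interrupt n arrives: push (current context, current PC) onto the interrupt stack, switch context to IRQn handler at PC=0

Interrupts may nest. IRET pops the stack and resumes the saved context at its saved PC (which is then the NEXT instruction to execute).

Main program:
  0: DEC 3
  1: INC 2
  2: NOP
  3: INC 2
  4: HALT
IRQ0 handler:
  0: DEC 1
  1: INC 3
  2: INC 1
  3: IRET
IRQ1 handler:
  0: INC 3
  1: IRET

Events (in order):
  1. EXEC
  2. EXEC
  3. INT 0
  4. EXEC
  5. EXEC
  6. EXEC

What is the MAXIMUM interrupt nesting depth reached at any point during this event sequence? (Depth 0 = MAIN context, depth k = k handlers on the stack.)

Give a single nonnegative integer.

Event 1 (EXEC): [MAIN] PC=0: DEC 3 -> ACC=-3 [depth=0]
Event 2 (EXEC): [MAIN] PC=1: INC 2 -> ACC=-1 [depth=0]
Event 3 (INT 0): INT 0 arrives: push (MAIN, PC=2), enter IRQ0 at PC=0 (depth now 1) [depth=1]
Event 4 (EXEC): [IRQ0] PC=0: DEC 1 -> ACC=-2 [depth=1]
Event 5 (EXEC): [IRQ0] PC=1: INC 3 -> ACC=1 [depth=1]
Event 6 (EXEC): [IRQ0] PC=2: INC 1 -> ACC=2 [depth=1]
Max depth observed: 1

Answer: 1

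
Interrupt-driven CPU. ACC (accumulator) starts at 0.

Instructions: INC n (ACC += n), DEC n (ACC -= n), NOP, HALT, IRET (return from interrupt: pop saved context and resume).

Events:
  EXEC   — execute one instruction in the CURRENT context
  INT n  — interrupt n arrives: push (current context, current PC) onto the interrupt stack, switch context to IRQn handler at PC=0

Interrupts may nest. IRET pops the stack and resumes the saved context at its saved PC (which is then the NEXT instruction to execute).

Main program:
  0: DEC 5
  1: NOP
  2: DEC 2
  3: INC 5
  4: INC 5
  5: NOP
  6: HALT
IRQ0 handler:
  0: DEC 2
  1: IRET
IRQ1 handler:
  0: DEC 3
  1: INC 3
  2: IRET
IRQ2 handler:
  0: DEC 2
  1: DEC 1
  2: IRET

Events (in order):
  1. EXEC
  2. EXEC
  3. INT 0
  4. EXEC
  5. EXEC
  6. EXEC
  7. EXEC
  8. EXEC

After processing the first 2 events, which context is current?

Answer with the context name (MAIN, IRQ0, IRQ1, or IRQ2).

Answer: MAIN

Derivation:
Event 1 (EXEC): [MAIN] PC=0: DEC 5 -> ACC=-5
Event 2 (EXEC): [MAIN] PC=1: NOP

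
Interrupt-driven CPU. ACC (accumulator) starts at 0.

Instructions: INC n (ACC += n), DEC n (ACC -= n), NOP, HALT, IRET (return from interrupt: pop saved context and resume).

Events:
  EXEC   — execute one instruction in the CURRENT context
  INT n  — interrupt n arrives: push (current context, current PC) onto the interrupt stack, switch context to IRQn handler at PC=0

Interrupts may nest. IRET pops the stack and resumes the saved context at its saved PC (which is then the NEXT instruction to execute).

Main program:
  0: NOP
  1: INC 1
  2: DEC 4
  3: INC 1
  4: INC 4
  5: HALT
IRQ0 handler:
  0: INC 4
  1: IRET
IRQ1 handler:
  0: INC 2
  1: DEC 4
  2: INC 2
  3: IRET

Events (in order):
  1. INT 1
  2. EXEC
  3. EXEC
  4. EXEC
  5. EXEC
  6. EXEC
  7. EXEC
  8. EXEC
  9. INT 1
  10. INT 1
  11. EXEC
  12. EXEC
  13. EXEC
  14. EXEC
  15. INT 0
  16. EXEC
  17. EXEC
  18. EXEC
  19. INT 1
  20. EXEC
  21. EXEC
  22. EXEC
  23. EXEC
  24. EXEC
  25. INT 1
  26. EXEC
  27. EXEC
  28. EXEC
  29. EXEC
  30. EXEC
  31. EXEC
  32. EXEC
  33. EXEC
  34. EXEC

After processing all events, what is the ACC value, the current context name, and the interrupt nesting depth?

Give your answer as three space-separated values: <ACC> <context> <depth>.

Answer: 6 MAIN 0

Derivation:
Event 1 (INT 1): INT 1 arrives: push (MAIN, PC=0), enter IRQ1 at PC=0 (depth now 1)
Event 2 (EXEC): [IRQ1] PC=0: INC 2 -> ACC=2
Event 3 (EXEC): [IRQ1] PC=1: DEC 4 -> ACC=-2
Event 4 (EXEC): [IRQ1] PC=2: INC 2 -> ACC=0
Event 5 (EXEC): [IRQ1] PC=3: IRET -> resume MAIN at PC=0 (depth now 0)
Event 6 (EXEC): [MAIN] PC=0: NOP
Event 7 (EXEC): [MAIN] PC=1: INC 1 -> ACC=1
Event 8 (EXEC): [MAIN] PC=2: DEC 4 -> ACC=-3
Event 9 (INT 1): INT 1 arrives: push (MAIN, PC=3), enter IRQ1 at PC=0 (depth now 1)
Event 10 (INT 1): INT 1 arrives: push (IRQ1, PC=0), enter IRQ1 at PC=0 (depth now 2)
Event 11 (EXEC): [IRQ1] PC=0: INC 2 -> ACC=-1
Event 12 (EXEC): [IRQ1] PC=1: DEC 4 -> ACC=-5
Event 13 (EXEC): [IRQ1] PC=2: INC 2 -> ACC=-3
Event 14 (EXEC): [IRQ1] PC=3: IRET -> resume IRQ1 at PC=0 (depth now 1)
Event 15 (INT 0): INT 0 arrives: push (IRQ1, PC=0), enter IRQ0 at PC=0 (depth now 2)
Event 16 (EXEC): [IRQ0] PC=0: INC 4 -> ACC=1
Event 17 (EXEC): [IRQ0] PC=1: IRET -> resume IRQ1 at PC=0 (depth now 1)
Event 18 (EXEC): [IRQ1] PC=0: INC 2 -> ACC=3
Event 19 (INT 1): INT 1 arrives: push (IRQ1, PC=1), enter IRQ1 at PC=0 (depth now 2)
Event 20 (EXEC): [IRQ1] PC=0: INC 2 -> ACC=5
Event 21 (EXEC): [IRQ1] PC=1: DEC 4 -> ACC=1
Event 22 (EXEC): [IRQ1] PC=2: INC 2 -> ACC=3
Event 23 (EXEC): [IRQ1] PC=3: IRET -> resume IRQ1 at PC=1 (depth now 1)
Event 24 (EXEC): [IRQ1] PC=1: DEC 4 -> ACC=-1
Event 25 (INT 1): INT 1 arrives: push (IRQ1, PC=2), enter IRQ1 at PC=0 (depth now 2)
Event 26 (EXEC): [IRQ1] PC=0: INC 2 -> ACC=1
Event 27 (EXEC): [IRQ1] PC=1: DEC 4 -> ACC=-3
Event 28 (EXEC): [IRQ1] PC=2: INC 2 -> ACC=-1
Event 29 (EXEC): [IRQ1] PC=3: IRET -> resume IRQ1 at PC=2 (depth now 1)
Event 30 (EXEC): [IRQ1] PC=2: INC 2 -> ACC=1
Event 31 (EXEC): [IRQ1] PC=3: IRET -> resume MAIN at PC=3 (depth now 0)
Event 32 (EXEC): [MAIN] PC=3: INC 1 -> ACC=2
Event 33 (EXEC): [MAIN] PC=4: INC 4 -> ACC=6
Event 34 (EXEC): [MAIN] PC=5: HALT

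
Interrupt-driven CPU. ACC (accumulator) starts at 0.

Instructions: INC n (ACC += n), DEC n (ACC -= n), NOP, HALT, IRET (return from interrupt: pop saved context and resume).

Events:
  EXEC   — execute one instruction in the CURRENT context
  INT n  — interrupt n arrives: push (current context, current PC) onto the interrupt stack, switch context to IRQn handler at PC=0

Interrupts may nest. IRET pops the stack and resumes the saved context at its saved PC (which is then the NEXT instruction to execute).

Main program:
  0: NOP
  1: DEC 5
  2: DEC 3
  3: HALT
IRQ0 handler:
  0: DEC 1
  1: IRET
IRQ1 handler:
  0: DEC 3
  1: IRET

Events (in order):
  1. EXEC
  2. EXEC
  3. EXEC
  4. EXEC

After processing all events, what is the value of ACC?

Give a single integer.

Answer: -8

Derivation:
Event 1 (EXEC): [MAIN] PC=0: NOP
Event 2 (EXEC): [MAIN] PC=1: DEC 5 -> ACC=-5
Event 3 (EXEC): [MAIN] PC=2: DEC 3 -> ACC=-8
Event 4 (EXEC): [MAIN] PC=3: HALT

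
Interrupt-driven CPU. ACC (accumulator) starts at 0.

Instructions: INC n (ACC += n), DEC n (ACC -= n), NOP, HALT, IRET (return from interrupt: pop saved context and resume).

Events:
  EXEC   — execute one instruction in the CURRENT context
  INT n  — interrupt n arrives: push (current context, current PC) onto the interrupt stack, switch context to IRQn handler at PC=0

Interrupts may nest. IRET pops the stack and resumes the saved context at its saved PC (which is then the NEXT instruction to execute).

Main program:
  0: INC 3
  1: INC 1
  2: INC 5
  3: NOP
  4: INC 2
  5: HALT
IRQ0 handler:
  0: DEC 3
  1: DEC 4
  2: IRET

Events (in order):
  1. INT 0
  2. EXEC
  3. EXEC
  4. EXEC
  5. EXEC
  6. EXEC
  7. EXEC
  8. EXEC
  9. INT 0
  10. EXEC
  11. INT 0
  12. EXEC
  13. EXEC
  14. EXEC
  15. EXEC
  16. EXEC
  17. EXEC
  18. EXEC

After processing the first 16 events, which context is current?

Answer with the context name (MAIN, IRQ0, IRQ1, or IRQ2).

Answer: MAIN

Derivation:
Event 1 (INT 0): INT 0 arrives: push (MAIN, PC=0), enter IRQ0 at PC=0 (depth now 1)
Event 2 (EXEC): [IRQ0] PC=0: DEC 3 -> ACC=-3
Event 3 (EXEC): [IRQ0] PC=1: DEC 4 -> ACC=-7
Event 4 (EXEC): [IRQ0] PC=2: IRET -> resume MAIN at PC=0 (depth now 0)
Event 5 (EXEC): [MAIN] PC=0: INC 3 -> ACC=-4
Event 6 (EXEC): [MAIN] PC=1: INC 1 -> ACC=-3
Event 7 (EXEC): [MAIN] PC=2: INC 5 -> ACC=2
Event 8 (EXEC): [MAIN] PC=3: NOP
Event 9 (INT 0): INT 0 arrives: push (MAIN, PC=4), enter IRQ0 at PC=0 (depth now 1)
Event 10 (EXEC): [IRQ0] PC=0: DEC 3 -> ACC=-1
Event 11 (INT 0): INT 0 arrives: push (IRQ0, PC=1), enter IRQ0 at PC=0 (depth now 2)
Event 12 (EXEC): [IRQ0] PC=0: DEC 3 -> ACC=-4
Event 13 (EXEC): [IRQ0] PC=1: DEC 4 -> ACC=-8
Event 14 (EXEC): [IRQ0] PC=2: IRET -> resume IRQ0 at PC=1 (depth now 1)
Event 15 (EXEC): [IRQ0] PC=1: DEC 4 -> ACC=-12
Event 16 (EXEC): [IRQ0] PC=2: IRET -> resume MAIN at PC=4 (depth now 0)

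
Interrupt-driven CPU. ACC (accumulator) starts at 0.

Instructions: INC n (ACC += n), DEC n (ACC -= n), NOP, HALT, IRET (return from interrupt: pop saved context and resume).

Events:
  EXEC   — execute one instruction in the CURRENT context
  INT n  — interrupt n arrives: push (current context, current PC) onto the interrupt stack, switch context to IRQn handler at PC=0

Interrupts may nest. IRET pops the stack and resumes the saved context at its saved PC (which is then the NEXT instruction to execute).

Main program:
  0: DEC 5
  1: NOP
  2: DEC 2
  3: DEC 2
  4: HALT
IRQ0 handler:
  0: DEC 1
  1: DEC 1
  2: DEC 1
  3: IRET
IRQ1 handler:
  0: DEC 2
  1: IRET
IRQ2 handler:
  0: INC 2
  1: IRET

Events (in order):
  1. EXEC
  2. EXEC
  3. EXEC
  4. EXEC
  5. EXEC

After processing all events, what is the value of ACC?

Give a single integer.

Answer: -9

Derivation:
Event 1 (EXEC): [MAIN] PC=0: DEC 5 -> ACC=-5
Event 2 (EXEC): [MAIN] PC=1: NOP
Event 3 (EXEC): [MAIN] PC=2: DEC 2 -> ACC=-7
Event 4 (EXEC): [MAIN] PC=3: DEC 2 -> ACC=-9
Event 5 (EXEC): [MAIN] PC=4: HALT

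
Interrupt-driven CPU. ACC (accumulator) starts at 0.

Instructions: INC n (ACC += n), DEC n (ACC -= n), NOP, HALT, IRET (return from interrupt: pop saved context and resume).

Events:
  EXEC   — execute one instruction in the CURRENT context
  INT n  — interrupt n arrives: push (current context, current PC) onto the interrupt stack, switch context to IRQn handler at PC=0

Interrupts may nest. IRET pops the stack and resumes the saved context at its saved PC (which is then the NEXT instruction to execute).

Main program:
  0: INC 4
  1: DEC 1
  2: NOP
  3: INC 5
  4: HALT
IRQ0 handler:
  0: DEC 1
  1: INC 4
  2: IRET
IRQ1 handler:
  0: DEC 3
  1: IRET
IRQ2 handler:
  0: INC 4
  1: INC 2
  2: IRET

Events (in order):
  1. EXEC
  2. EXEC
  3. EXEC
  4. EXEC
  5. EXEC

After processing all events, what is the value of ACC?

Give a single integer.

Event 1 (EXEC): [MAIN] PC=0: INC 4 -> ACC=4
Event 2 (EXEC): [MAIN] PC=1: DEC 1 -> ACC=3
Event 3 (EXEC): [MAIN] PC=2: NOP
Event 4 (EXEC): [MAIN] PC=3: INC 5 -> ACC=8
Event 5 (EXEC): [MAIN] PC=4: HALT

Answer: 8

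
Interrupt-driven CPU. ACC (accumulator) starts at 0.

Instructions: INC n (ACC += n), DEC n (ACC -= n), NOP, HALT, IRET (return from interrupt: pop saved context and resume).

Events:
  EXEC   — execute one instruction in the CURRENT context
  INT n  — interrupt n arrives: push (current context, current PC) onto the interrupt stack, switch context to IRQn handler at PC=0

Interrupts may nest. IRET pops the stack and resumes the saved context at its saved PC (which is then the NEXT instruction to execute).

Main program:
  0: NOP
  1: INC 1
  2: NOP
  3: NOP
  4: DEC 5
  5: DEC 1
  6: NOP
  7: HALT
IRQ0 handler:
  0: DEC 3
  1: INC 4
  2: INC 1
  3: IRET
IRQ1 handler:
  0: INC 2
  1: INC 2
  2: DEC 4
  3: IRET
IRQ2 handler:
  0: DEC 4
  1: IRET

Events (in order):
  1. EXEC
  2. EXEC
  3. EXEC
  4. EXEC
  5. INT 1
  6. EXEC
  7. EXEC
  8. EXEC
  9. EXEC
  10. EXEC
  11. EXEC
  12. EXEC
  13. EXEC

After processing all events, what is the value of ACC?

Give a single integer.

Answer: -5

Derivation:
Event 1 (EXEC): [MAIN] PC=0: NOP
Event 2 (EXEC): [MAIN] PC=1: INC 1 -> ACC=1
Event 3 (EXEC): [MAIN] PC=2: NOP
Event 4 (EXEC): [MAIN] PC=3: NOP
Event 5 (INT 1): INT 1 arrives: push (MAIN, PC=4), enter IRQ1 at PC=0 (depth now 1)
Event 6 (EXEC): [IRQ1] PC=0: INC 2 -> ACC=3
Event 7 (EXEC): [IRQ1] PC=1: INC 2 -> ACC=5
Event 8 (EXEC): [IRQ1] PC=2: DEC 4 -> ACC=1
Event 9 (EXEC): [IRQ1] PC=3: IRET -> resume MAIN at PC=4 (depth now 0)
Event 10 (EXEC): [MAIN] PC=4: DEC 5 -> ACC=-4
Event 11 (EXEC): [MAIN] PC=5: DEC 1 -> ACC=-5
Event 12 (EXEC): [MAIN] PC=6: NOP
Event 13 (EXEC): [MAIN] PC=7: HALT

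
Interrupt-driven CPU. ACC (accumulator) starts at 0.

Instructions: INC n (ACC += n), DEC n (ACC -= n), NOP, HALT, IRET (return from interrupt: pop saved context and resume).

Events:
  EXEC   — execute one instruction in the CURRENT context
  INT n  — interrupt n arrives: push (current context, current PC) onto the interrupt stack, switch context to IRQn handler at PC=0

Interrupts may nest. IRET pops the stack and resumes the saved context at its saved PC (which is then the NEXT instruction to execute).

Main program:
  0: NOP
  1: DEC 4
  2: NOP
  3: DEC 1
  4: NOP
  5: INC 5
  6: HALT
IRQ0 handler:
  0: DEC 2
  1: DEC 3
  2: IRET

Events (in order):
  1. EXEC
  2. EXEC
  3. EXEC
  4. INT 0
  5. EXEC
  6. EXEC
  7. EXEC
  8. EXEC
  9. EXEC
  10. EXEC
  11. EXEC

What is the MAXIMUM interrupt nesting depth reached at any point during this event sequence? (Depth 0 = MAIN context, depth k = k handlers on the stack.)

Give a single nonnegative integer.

Event 1 (EXEC): [MAIN] PC=0: NOP [depth=0]
Event 2 (EXEC): [MAIN] PC=1: DEC 4 -> ACC=-4 [depth=0]
Event 3 (EXEC): [MAIN] PC=2: NOP [depth=0]
Event 4 (INT 0): INT 0 arrives: push (MAIN, PC=3), enter IRQ0 at PC=0 (depth now 1) [depth=1]
Event 5 (EXEC): [IRQ0] PC=0: DEC 2 -> ACC=-6 [depth=1]
Event 6 (EXEC): [IRQ0] PC=1: DEC 3 -> ACC=-9 [depth=1]
Event 7 (EXEC): [IRQ0] PC=2: IRET -> resume MAIN at PC=3 (depth now 0) [depth=0]
Event 8 (EXEC): [MAIN] PC=3: DEC 1 -> ACC=-10 [depth=0]
Event 9 (EXEC): [MAIN] PC=4: NOP [depth=0]
Event 10 (EXEC): [MAIN] PC=5: INC 5 -> ACC=-5 [depth=0]
Event 11 (EXEC): [MAIN] PC=6: HALT [depth=0]
Max depth observed: 1

Answer: 1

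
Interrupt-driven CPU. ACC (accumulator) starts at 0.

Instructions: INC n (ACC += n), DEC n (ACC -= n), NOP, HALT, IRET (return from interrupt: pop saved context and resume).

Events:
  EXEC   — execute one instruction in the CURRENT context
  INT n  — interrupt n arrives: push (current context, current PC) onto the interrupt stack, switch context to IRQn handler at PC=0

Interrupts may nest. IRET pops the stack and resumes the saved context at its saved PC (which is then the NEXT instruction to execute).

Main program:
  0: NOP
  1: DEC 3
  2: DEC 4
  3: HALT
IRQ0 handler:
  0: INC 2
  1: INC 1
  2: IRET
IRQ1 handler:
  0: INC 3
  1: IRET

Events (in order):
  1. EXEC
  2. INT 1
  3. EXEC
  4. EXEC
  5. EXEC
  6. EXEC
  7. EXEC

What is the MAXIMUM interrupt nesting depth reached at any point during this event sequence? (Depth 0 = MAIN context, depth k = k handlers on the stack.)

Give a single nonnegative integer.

Answer: 1

Derivation:
Event 1 (EXEC): [MAIN] PC=0: NOP [depth=0]
Event 2 (INT 1): INT 1 arrives: push (MAIN, PC=1), enter IRQ1 at PC=0 (depth now 1) [depth=1]
Event 3 (EXEC): [IRQ1] PC=0: INC 3 -> ACC=3 [depth=1]
Event 4 (EXEC): [IRQ1] PC=1: IRET -> resume MAIN at PC=1 (depth now 0) [depth=0]
Event 5 (EXEC): [MAIN] PC=1: DEC 3 -> ACC=0 [depth=0]
Event 6 (EXEC): [MAIN] PC=2: DEC 4 -> ACC=-4 [depth=0]
Event 7 (EXEC): [MAIN] PC=3: HALT [depth=0]
Max depth observed: 1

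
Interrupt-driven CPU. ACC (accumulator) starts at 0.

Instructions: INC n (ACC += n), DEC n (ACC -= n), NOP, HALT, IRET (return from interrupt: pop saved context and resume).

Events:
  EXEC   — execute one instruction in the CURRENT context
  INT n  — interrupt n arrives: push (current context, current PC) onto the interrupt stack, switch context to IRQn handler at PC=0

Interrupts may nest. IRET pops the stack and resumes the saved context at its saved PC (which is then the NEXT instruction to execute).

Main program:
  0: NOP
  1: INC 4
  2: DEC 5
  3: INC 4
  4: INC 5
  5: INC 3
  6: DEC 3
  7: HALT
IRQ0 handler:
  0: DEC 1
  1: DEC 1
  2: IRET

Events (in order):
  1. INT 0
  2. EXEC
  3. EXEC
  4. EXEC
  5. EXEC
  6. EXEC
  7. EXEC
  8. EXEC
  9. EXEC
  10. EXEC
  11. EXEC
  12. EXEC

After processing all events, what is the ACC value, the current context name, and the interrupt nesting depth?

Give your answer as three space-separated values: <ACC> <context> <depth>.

Answer: 6 MAIN 0

Derivation:
Event 1 (INT 0): INT 0 arrives: push (MAIN, PC=0), enter IRQ0 at PC=0 (depth now 1)
Event 2 (EXEC): [IRQ0] PC=0: DEC 1 -> ACC=-1
Event 3 (EXEC): [IRQ0] PC=1: DEC 1 -> ACC=-2
Event 4 (EXEC): [IRQ0] PC=2: IRET -> resume MAIN at PC=0 (depth now 0)
Event 5 (EXEC): [MAIN] PC=0: NOP
Event 6 (EXEC): [MAIN] PC=1: INC 4 -> ACC=2
Event 7 (EXEC): [MAIN] PC=2: DEC 5 -> ACC=-3
Event 8 (EXEC): [MAIN] PC=3: INC 4 -> ACC=1
Event 9 (EXEC): [MAIN] PC=4: INC 5 -> ACC=6
Event 10 (EXEC): [MAIN] PC=5: INC 3 -> ACC=9
Event 11 (EXEC): [MAIN] PC=6: DEC 3 -> ACC=6
Event 12 (EXEC): [MAIN] PC=7: HALT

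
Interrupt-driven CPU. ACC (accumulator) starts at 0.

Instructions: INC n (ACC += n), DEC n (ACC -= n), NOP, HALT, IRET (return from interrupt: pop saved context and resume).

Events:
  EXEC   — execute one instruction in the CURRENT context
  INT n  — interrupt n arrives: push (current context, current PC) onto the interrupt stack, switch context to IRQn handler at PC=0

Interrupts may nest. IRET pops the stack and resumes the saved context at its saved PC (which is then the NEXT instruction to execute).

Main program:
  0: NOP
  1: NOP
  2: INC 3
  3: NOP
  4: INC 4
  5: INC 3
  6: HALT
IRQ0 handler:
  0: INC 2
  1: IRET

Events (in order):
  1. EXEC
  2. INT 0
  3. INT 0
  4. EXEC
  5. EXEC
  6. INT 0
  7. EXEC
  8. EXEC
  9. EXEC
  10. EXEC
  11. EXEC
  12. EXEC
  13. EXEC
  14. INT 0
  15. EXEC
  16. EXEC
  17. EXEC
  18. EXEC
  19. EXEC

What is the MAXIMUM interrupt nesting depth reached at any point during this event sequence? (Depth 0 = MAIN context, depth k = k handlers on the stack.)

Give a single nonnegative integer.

Answer: 2

Derivation:
Event 1 (EXEC): [MAIN] PC=0: NOP [depth=0]
Event 2 (INT 0): INT 0 arrives: push (MAIN, PC=1), enter IRQ0 at PC=0 (depth now 1) [depth=1]
Event 3 (INT 0): INT 0 arrives: push (IRQ0, PC=0), enter IRQ0 at PC=0 (depth now 2) [depth=2]
Event 4 (EXEC): [IRQ0] PC=0: INC 2 -> ACC=2 [depth=2]
Event 5 (EXEC): [IRQ0] PC=1: IRET -> resume IRQ0 at PC=0 (depth now 1) [depth=1]
Event 6 (INT 0): INT 0 arrives: push (IRQ0, PC=0), enter IRQ0 at PC=0 (depth now 2) [depth=2]
Event 7 (EXEC): [IRQ0] PC=0: INC 2 -> ACC=4 [depth=2]
Event 8 (EXEC): [IRQ0] PC=1: IRET -> resume IRQ0 at PC=0 (depth now 1) [depth=1]
Event 9 (EXEC): [IRQ0] PC=0: INC 2 -> ACC=6 [depth=1]
Event 10 (EXEC): [IRQ0] PC=1: IRET -> resume MAIN at PC=1 (depth now 0) [depth=0]
Event 11 (EXEC): [MAIN] PC=1: NOP [depth=0]
Event 12 (EXEC): [MAIN] PC=2: INC 3 -> ACC=9 [depth=0]
Event 13 (EXEC): [MAIN] PC=3: NOP [depth=0]
Event 14 (INT 0): INT 0 arrives: push (MAIN, PC=4), enter IRQ0 at PC=0 (depth now 1) [depth=1]
Event 15 (EXEC): [IRQ0] PC=0: INC 2 -> ACC=11 [depth=1]
Event 16 (EXEC): [IRQ0] PC=1: IRET -> resume MAIN at PC=4 (depth now 0) [depth=0]
Event 17 (EXEC): [MAIN] PC=4: INC 4 -> ACC=15 [depth=0]
Event 18 (EXEC): [MAIN] PC=5: INC 3 -> ACC=18 [depth=0]
Event 19 (EXEC): [MAIN] PC=6: HALT [depth=0]
Max depth observed: 2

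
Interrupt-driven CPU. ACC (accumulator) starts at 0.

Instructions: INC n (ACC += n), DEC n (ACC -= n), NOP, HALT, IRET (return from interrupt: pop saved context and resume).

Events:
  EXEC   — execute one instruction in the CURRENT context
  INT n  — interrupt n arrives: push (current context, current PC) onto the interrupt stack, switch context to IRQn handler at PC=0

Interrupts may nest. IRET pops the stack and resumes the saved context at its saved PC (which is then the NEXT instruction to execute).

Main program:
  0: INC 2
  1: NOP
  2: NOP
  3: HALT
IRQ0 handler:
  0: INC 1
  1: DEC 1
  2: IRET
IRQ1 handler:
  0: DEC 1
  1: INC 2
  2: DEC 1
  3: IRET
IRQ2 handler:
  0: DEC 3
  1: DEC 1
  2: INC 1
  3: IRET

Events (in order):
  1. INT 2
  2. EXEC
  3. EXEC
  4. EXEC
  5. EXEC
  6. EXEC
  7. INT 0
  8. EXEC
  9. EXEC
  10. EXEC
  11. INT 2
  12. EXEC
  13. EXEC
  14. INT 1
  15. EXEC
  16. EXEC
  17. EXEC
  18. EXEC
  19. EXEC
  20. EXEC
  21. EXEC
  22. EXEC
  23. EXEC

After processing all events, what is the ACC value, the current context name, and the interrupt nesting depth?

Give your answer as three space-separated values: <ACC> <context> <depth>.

Event 1 (INT 2): INT 2 arrives: push (MAIN, PC=0), enter IRQ2 at PC=0 (depth now 1)
Event 2 (EXEC): [IRQ2] PC=0: DEC 3 -> ACC=-3
Event 3 (EXEC): [IRQ2] PC=1: DEC 1 -> ACC=-4
Event 4 (EXEC): [IRQ2] PC=2: INC 1 -> ACC=-3
Event 5 (EXEC): [IRQ2] PC=3: IRET -> resume MAIN at PC=0 (depth now 0)
Event 6 (EXEC): [MAIN] PC=0: INC 2 -> ACC=-1
Event 7 (INT 0): INT 0 arrives: push (MAIN, PC=1), enter IRQ0 at PC=0 (depth now 1)
Event 8 (EXEC): [IRQ0] PC=0: INC 1 -> ACC=0
Event 9 (EXEC): [IRQ0] PC=1: DEC 1 -> ACC=-1
Event 10 (EXEC): [IRQ0] PC=2: IRET -> resume MAIN at PC=1 (depth now 0)
Event 11 (INT 2): INT 2 arrives: push (MAIN, PC=1), enter IRQ2 at PC=0 (depth now 1)
Event 12 (EXEC): [IRQ2] PC=0: DEC 3 -> ACC=-4
Event 13 (EXEC): [IRQ2] PC=1: DEC 1 -> ACC=-5
Event 14 (INT 1): INT 1 arrives: push (IRQ2, PC=2), enter IRQ1 at PC=0 (depth now 2)
Event 15 (EXEC): [IRQ1] PC=0: DEC 1 -> ACC=-6
Event 16 (EXEC): [IRQ1] PC=1: INC 2 -> ACC=-4
Event 17 (EXEC): [IRQ1] PC=2: DEC 1 -> ACC=-5
Event 18 (EXEC): [IRQ1] PC=3: IRET -> resume IRQ2 at PC=2 (depth now 1)
Event 19 (EXEC): [IRQ2] PC=2: INC 1 -> ACC=-4
Event 20 (EXEC): [IRQ2] PC=3: IRET -> resume MAIN at PC=1 (depth now 0)
Event 21 (EXEC): [MAIN] PC=1: NOP
Event 22 (EXEC): [MAIN] PC=2: NOP
Event 23 (EXEC): [MAIN] PC=3: HALT

Answer: -4 MAIN 0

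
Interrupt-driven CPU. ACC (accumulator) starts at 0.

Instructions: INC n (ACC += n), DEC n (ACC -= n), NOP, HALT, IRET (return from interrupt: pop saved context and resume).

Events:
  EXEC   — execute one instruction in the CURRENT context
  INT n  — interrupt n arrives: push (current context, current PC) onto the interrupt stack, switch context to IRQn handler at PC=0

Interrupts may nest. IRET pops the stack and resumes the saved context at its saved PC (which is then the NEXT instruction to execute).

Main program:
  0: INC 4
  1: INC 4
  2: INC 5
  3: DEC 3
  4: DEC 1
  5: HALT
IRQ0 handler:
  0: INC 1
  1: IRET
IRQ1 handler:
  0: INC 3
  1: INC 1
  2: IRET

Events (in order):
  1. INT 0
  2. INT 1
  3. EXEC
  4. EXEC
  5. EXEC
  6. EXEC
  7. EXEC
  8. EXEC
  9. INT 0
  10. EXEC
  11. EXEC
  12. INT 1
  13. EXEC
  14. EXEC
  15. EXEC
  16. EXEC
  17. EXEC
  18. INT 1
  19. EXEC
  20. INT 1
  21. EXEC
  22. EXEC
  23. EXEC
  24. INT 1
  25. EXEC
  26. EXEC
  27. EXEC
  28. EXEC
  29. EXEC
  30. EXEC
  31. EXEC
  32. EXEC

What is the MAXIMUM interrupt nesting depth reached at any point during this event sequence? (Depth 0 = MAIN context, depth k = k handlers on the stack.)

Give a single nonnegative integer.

Answer: 2

Derivation:
Event 1 (INT 0): INT 0 arrives: push (MAIN, PC=0), enter IRQ0 at PC=0 (depth now 1) [depth=1]
Event 2 (INT 1): INT 1 arrives: push (IRQ0, PC=0), enter IRQ1 at PC=0 (depth now 2) [depth=2]
Event 3 (EXEC): [IRQ1] PC=0: INC 3 -> ACC=3 [depth=2]
Event 4 (EXEC): [IRQ1] PC=1: INC 1 -> ACC=4 [depth=2]
Event 5 (EXEC): [IRQ1] PC=2: IRET -> resume IRQ0 at PC=0 (depth now 1) [depth=1]
Event 6 (EXEC): [IRQ0] PC=0: INC 1 -> ACC=5 [depth=1]
Event 7 (EXEC): [IRQ0] PC=1: IRET -> resume MAIN at PC=0 (depth now 0) [depth=0]
Event 8 (EXEC): [MAIN] PC=0: INC 4 -> ACC=9 [depth=0]
Event 9 (INT 0): INT 0 arrives: push (MAIN, PC=1), enter IRQ0 at PC=0 (depth now 1) [depth=1]
Event 10 (EXEC): [IRQ0] PC=0: INC 1 -> ACC=10 [depth=1]
Event 11 (EXEC): [IRQ0] PC=1: IRET -> resume MAIN at PC=1 (depth now 0) [depth=0]
Event 12 (INT 1): INT 1 arrives: push (MAIN, PC=1), enter IRQ1 at PC=0 (depth now 1) [depth=1]
Event 13 (EXEC): [IRQ1] PC=0: INC 3 -> ACC=13 [depth=1]
Event 14 (EXEC): [IRQ1] PC=1: INC 1 -> ACC=14 [depth=1]
Event 15 (EXEC): [IRQ1] PC=2: IRET -> resume MAIN at PC=1 (depth now 0) [depth=0]
Event 16 (EXEC): [MAIN] PC=1: INC 4 -> ACC=18 [depth=0]
Event 17 (EXEC): [MAIN] PC=2: INC 5 -> ACC=23 [depth=0]
Event 18 (INT 1): INT 1 arrives: push (MAIN, PC=3), enter IRQ1 at PC=0 (depth now 1) [depth=1]
Event 19 (EXEC): [IRQ1] PC=0: INC 3 -> ACC=26 [depth=1]
Event 20 (INT 1): INT 1 arrives: push (IRQ1, PC=1), enter IRQ1 at PC=0 (depth now 2) [depth=2]
Event 21 (EXEC): [IRQ1] PC=0: INC 3 -> ACC=29 [depth=2]
Event 22 (EXEC): [IRQ1] PC=1: INC 1 -> ACC=30 [depth=2]
Event 23 (EXEC): [IRQ1] PC=2: IRET -> resume IRQ1 at PC=1 (depth now 1) [depth=1]
Event 24 (INT 1): INT 1 arrives: push (IRQ1, PC=1), enter IRQ1 at PC=0 (depth now 2) [depth=2]
Event 25 (EXEC): [IRQ1] PC=0: INC 3 -> ACC=33 [depth=2]
Event 26 (EXEC): [IRQ1] PC=1: INC 1 -> ACC=34 [depth=2]
Event 27 (EXEC): [IRQ1] PC=2: IRET -> resume IRQ1 at PC=1 (depth now 1) [depth=1]
Event 28 (EXEC): [IRQ1] PC=1: INC 1 -> ACC=35 [depth=1]
Event 29 (EXEC): [IRQ1] PC=2: IRET -> resume MAIN at PC=3 (depth now 0) [depth=0]
Event 30 (EXEC): [MAIN] PC=3: DEC 3 -> ACC=32 [depth=0]
Event 31 (EXEC): [MAIN] PC=4: DEC 1 -> ACC=31 [depth=0]
Event 32 (EXEC): [MAIN] PC=5: HALT [depth=0]
Max depth observed: 2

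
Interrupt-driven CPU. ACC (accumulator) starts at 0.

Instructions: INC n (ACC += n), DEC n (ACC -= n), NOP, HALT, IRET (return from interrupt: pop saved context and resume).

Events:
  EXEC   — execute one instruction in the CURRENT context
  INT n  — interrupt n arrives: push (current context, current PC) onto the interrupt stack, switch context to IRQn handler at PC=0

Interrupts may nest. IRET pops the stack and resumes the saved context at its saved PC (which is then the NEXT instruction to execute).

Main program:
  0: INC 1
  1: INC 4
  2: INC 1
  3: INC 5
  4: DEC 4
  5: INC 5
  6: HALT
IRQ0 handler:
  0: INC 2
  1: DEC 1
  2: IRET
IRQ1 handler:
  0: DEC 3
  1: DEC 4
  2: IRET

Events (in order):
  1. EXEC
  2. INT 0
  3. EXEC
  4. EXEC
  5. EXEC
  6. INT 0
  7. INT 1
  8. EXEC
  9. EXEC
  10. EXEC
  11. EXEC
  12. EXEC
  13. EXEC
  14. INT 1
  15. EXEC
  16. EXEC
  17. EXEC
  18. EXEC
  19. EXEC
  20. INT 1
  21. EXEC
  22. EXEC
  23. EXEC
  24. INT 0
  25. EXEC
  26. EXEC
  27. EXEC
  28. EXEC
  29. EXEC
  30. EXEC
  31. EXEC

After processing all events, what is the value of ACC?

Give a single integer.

Answer: -6

Derivation:
Event 1 (EXEC): [MAIN] PC=0: INC 1 -> ACC=1
Event 2 (INT 0): INT 0 arrives: push (MAIN, PC=1), enter IRQ0 at PC=0 (depth now 1)
Event 3 (EXEC): [IRQ0] PC=0: INC 2 -> ACC=3
Event 4 (EXEC): [IRQ0] PC=1: DEC 1 -> ACC=2
Event 5 (EXEC): [IRQ0] PC=2: IRET -> resume MAIN at PC=1 (depth now 0)
Event 6 (INT 0): INT 0 arrives: push (MAIN, PC=1), enter IRQ0 at PC=0 (depth now 1)
Event 7 (INT 1): INT 1 arrives: push (IRQ0, PC=0), enter IRQ1 at PC=0 (depth now 2)
Event 8 (EXEC): [IRQ1] PC=0: DEC 3 -> ACC=-1
Event 9 (EXEC): [IRQ1] PC=1: DEC 4 -> ACC=-5
Event 10 (EXEC): [IRQ1] PC=2: IRET -> resume IRQ0 at PC=0 (depth now 1)
Event 11 (EXEC): [IRQ0] PC=0: INC 2 -> ACC=-3
Event 12 (EXEC): [IRQ0] PC=1: DEC 1 -> ACC=-4
Event 13 (EXEC): [IRQ0] PC=2: IRET -> resume MAIN at PC=1 (depth now 0)
Event 14 (INT 1): INT 1 arrives: push (MAIN, PC=1), enter IRQ1 at PC=0 (depth now 1)
Event 15 (EXEC): [IRQ1] PC=0: DEC 3 -> ACC=-7
Event 16 (EXEC): [IRQ1] PC=1: DEC 4 -> ACC=-11
Event 17 (EXEC): [IRQ1] PC=2: IRET -> resume MAIN at PC=1 (depth now 0)
Event 18 (EXEC): [MAIN] PC=1: INC 4 -> ACC=-7
Event 19 (EXEC): [MAIN] PC=2: INC 1 -> ACC=-6
Event 20 (INT 1): INT 1 arrives: push (MAIN, PC=3), enter IRQ1 at PC=0 (depth now 1)
Event 21 (EXEC): [IRQ1] PC=0: DEC 3 -> ACC=-9
Event 22 (EXEC): [IRQ1] PC=1: DEC 4 -> ACC=-13
Event 23 (EXEC): [IRQ1] PC=2: IRET -> resume MAIN at PC=3 (depth now 0)
Event 24 (INT 0): INT 0 arrives: push (MAIN, PC=3), enter IRQ0 at PC=0 (depth now 1)
Event 25 (EXEC): [IRQ0] PC=0: INC 2 -> ACC=-11
Event 26 (EXEC): [IRQ0] PC=1: DEC 1 -> ACC=-12
Event 27 (EXEC): [IRQ0] PC=2: IRET -> resume MAIN at PC=3 (depth now 0)
Event 28 (EXEC): [MAIN] PC=3: INC 5 -> ACC=-7
Event 29 (EXEC): [MAIN] PC=4: DEC 4 -> ACC=-11
Event 30 (EXEC): [MAIN] PC=5: INC 5 -> ACC=-6
Event 31 (EXEC): [MAIN] PC=6: HALT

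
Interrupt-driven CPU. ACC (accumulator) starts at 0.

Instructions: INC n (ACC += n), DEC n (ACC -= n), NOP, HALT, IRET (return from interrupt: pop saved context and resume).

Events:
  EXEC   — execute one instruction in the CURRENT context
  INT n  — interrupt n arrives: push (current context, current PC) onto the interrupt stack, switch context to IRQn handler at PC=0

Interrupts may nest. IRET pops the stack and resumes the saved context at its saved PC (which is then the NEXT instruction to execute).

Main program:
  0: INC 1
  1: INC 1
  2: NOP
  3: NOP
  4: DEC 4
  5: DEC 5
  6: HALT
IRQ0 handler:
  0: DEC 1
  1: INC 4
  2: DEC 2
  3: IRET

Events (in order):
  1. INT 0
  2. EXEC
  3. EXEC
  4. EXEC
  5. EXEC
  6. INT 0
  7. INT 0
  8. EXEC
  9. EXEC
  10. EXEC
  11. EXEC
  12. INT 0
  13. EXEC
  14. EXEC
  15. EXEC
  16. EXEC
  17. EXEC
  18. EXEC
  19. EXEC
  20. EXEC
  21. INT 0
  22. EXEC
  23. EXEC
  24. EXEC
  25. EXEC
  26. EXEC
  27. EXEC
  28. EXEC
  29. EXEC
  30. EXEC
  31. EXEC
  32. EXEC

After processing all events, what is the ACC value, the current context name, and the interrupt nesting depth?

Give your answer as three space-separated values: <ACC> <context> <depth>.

Answer: -2 MAIN 0

Derivation:
Event 1 (INT 0): INT 0 arrives: push (MAIN, PC=0), enter IRQ0 at PC=0 (depth now 1)
Event 2 (EXEC): [IRQ0] PC=0: DEC 1 -> ACC=-1
Event 3 (EXEC): [IRQ0] PC=1: INC 4 -> ACC=3
Event 4 (EXEC): [IRQ0] PC=2: DEC 2 -> ACC=1
Event 5 (EXEC): [IRQ0] PC=3: IRET -> resume MAIN at PC=0 (depth now 0)
Event 6 (INT 0): INT 0 arrives: push (MAIN, PC=0), enter IRQ0 at PC=0 (depth now 1)
Event 7 (INT 0): INT 0 arrives: push (IRQ0, PC=0), enter IRQ0 at PC=0 (depth now 2)
Event 8 (EXEC): [IRQ0] PC=0: DEC 1 -> ACC=0
Event 9 (EXEC): [IRQ0] PC=1: INC 4 -> ACC=4
Event 10 (EXEC): [IRQ0] PC=2: DEC 2 -> ACC=2
Event 11 (EXEC): [IRQ0] PC=3: IRET -> resume IRQ0 at PC=0 (depth now 1)
Event 12 (INT 0): INT 0 arrives: push (IRQ0, PC=0), enter IRQ0 at PC=0 (depth now 2)
Event 13 (EXEC): [IRQ0] PC=0: DEC 1 -> ACC=1
Event 14 (EXEC): [IRQ0] PC=1: INC 4 -> ACC=5
Event 15 (EXEC): [IRQ0] PC=2: DEC 2 -> ACC=3
Event 16 (EXEC): [IRQ0] PC=3: IRET -> resume IRQ0 at PC=0 (depth now 1)
Event 17 (EXEC): [IRQ0] PC=0: DEC 1 -> ACC=2
Event 18 (EXEC): [IRQ0] PC=1: INC 4 -> ACC=6
Event 19 (EXEC): [IRQ0] PC=2: DEC 2 -> ACC=4
Event 20 (EXEC): [IRQ0] PC=3: IRET -> resume MAIN at PC=0 (depth now 0)
Event 21 (INT 0): INT 0 arrives: push (MAIN, PC=0), enter IRQ0 at PC=0 (depth now 1)
Event 22 (EXEC): [IRQ0] PC=0: DEC 1 -> ACC=3
Event 23 (EXEC): [IRQ0] PC=1: INC 4 -> ACC=7
Event 24 (EXEC): [IRQ0] PC=2: DEC 2 -> ACC=5
Event 25 (EXEC): [IRQ0] PC=3: IRET -> resume MAIN at PC=0 (depth now 0)
Event 26 (EXEC): [MAIN] PC=0: INC 1 -> ACC=6
Event 27 (EXEC): [MAIN] PC=1: INC 1 -> ACC=7
Event 28 (EXEC): [MAIN] PC=2: NOP
Event 29 (EXEC): [MAIN] PC=3: NOP
Event 30 (EXEC): [MAIN] PC=4: DEC 4 -> ACC=3
Event 31 (EXEC): [MAIN] PC=5: DEC 5 -> ACC=-2
Event 32 (EXEC): [MAIN] PC=6: HALT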